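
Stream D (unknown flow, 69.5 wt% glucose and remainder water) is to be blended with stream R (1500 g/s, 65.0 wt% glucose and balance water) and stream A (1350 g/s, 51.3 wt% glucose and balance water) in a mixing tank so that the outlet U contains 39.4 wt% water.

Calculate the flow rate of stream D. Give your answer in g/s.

669.1 g/s

Let D be the unknown flow. Total out = 2850 + D.
water balance: 1182.4 + 0.305·D = 0.394·(2850 + D)
(0.305 − 0.394)·D = 0.394×2850 − 1182.4 = -59.55
D = -59.55 / -0.089 = 669.1 g/s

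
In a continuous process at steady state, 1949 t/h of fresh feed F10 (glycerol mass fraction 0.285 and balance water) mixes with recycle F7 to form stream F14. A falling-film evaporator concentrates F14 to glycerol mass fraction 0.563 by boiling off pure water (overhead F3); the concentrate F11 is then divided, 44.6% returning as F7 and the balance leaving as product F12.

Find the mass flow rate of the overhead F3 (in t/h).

962.4 t/h

Overall glycerol balance (none leaves overhead): glycerol in fresh feed = glycerol in product, i.e. 1949×0.285 = (1−0.446)·F11·0.563.
F11 = 555.46/(0.563×0.554) = 1780.9 t/h.
Recycle F7 = 0.446×1780.9 = 794.28 t/h.
Combined feed F14 = 1949 + 794.28 = 2743.3 t/h.
Overhead F3 = F14 − F11 = 2743.3 − 1780.9 = 962.38 t/h.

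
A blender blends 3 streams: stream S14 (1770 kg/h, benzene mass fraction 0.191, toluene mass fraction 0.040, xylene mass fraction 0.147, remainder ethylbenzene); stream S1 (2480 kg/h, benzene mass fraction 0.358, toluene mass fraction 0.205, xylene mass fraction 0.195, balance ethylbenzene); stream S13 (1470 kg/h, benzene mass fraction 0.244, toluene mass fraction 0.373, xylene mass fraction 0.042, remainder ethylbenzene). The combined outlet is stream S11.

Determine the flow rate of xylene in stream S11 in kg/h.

xylene out = xylene in = 1770×0.147 + 2480×0.195 + 1470×0.042 = 805.53 kg/h.

805.5 kg/h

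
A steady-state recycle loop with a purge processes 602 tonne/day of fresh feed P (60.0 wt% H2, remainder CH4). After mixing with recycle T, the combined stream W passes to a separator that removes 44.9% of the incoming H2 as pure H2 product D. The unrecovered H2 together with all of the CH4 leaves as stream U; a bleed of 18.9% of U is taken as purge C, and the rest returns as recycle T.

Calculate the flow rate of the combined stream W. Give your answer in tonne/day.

CH4 enters only via P and leaves only via the purge: 602×0.400 = 0.189×(CH4 in U), and the separator passes all CH4, so CH4 in W = CH4 in U = 1274.1 tonne/day.
H2 in W: m_A = 602×0.600 + (1−0.189)·(1−0.449)·m_A, so m_A = 361.2/0.5531 = 653 tonne/day.
W = 653 + 1274.1 = 1927.1 tonne/day.

1927 tonne/day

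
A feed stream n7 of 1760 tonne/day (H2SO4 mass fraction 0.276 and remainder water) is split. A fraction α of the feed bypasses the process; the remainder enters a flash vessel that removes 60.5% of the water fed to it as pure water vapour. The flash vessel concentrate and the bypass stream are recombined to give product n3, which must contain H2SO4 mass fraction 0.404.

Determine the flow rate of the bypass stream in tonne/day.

486.9 tonne/day

All 1760×0.276 = 485.76 tonne/day of H2SO4 reaches n3, so n3 = 485.76/0.404 = 1202.4 tonne/day and vapour = 557.62 tonne/day.
The evaporator receives (1−α)·1760 of feed at 0.724 water and removes 0.605 of that water:
0.605×0.724×(1−α)×1760 = 557.62
(1−α) = 557.62/770.92 = 0.7233;  α = 0.2767.
Bypass flow = 0.2767×1760 = 486.94 tonne/day.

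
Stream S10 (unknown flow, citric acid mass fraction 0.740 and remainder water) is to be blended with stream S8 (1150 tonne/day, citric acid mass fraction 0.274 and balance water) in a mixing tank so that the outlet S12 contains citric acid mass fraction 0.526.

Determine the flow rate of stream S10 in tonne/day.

1354 tonne/day

Let S10 be the unknown flow. Total out = 1150 + S10.
citric acid balance: 315.1 + 0.740·S10 = 0.526·(1150 + S10)
(0.740 − 0.526)·S10 = 0.526×1150 − 315.1 = 289.8
S10 = 289.8 / 0.214 = 1354.2 tonne/day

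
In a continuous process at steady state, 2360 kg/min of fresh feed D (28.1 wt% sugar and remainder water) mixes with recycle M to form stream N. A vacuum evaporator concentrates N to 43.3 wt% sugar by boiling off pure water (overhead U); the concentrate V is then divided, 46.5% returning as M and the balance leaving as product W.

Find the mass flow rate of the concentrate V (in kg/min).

Overall sugar balance (none leaves overhead): sugar in fresh feed = sugar in product, i.e. 2360×0.281 = (1−0.465)·V·0.433.
V = 663.16/(0.433×0.535) = 2862.7 kg/min.

2863 kg/min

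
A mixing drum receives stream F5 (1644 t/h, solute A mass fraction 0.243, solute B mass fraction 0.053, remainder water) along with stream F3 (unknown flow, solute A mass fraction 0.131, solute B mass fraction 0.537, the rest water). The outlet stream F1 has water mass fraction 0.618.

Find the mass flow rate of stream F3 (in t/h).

494.3 t/h

Let F3 be the unknown flow. Total out = 1644 + F3.
water balance: 1157.4 + 0.332·F3 = 0.618·(1644 + F3)
(0.332 − 0.618)·F3 = 0.618×1644 − 1157.4 = -141.38
F3 = -141.38 / -0.286 = 494.35 t/h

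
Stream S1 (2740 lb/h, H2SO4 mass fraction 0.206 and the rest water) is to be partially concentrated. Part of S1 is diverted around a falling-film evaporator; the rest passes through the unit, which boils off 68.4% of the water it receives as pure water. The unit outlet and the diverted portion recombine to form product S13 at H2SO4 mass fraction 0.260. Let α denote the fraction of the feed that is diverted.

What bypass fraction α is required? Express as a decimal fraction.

0.618

All 2740×0.206 = 564.44 lb/h of H2SO4 reaches S13, so S13 = 564.44/0.260 = 2170.9 lb/h and vapour = 569.08 lb/h.
The evaporator receives (1−α)·2740 of feed at 0.794 water and removes 0.684 of that water:
0.684×0.794×(1−α)×2740 = 569.08
(1−α) = 569.08/1488.1 = 0.3824;  α = 0.6176.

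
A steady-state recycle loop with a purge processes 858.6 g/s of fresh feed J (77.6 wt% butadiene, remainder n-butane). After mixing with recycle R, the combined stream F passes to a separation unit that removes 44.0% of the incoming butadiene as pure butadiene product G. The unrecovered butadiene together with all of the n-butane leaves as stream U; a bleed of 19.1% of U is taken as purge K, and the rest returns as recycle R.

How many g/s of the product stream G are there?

butadiene in F: m_A = 858.6×0.776 + (1−0.191)·(1−0.440)·m_A, so m_A = 666.27/0.5470 = 1218.1 g/s.
Product G = 0.440×1218.1 = 535.98 g/s.

536 g/s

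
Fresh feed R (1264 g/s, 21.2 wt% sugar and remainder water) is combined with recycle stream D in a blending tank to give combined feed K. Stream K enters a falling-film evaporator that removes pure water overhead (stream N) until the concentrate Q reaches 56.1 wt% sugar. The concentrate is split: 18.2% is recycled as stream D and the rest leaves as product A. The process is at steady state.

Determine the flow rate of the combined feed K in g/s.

1370 g/s

Overall sugar balance (none leaves overhead): sugar in fresh feed = sugar in product, i.e. 1264×0.212 = (1−0.182)·Q·0.561.
Q = 267.97/(0.561×0.818) = 583.94 g/s.
Recycle D = 0.182×583.94 = 106.28 g/s.
Combined feed K = 1264 + 106.28 = 1370.3 g/s.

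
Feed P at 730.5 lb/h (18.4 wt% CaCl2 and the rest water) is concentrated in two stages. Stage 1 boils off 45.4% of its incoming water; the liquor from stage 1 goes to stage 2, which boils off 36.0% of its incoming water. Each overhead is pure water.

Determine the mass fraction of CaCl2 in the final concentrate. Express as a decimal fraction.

0.392

water in feed = 730.5×0.816 = 596.09 lb/h.
After stage 1: water left = (1−0.454)×596.09 = 325.46; stream total = 459.88 lb/h.
After stage 2: water left = (1−0.360)×325.46 = 208.3; final concentrate = 342.71 lb/h.
CaCl2 fraction = 134.41/342.71 = 0.392.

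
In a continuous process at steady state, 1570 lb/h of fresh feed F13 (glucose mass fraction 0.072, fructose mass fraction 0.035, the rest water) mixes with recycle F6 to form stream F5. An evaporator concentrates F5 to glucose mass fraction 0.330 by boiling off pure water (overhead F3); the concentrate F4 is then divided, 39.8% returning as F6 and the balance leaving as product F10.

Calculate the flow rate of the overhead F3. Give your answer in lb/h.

Overall glucose balance (none leaves overhead): glucose in fresh feed = glucose in product, i.e. 1570×0.072 = (1−0.398)·F4·0.330.
F4 = 113.04/(0.330×0.602) = 569.01 lb/h.
Recycle F6 = 0.398×569.01 = 226.47 lb/h.
Combined feed F5 = 1570 + 226.47 = 1796.5 lb/h.
Overhead F3 = F5 − F4 = 1796.5 − 569.01 = 1227.5 lb/h.

1227 lb/h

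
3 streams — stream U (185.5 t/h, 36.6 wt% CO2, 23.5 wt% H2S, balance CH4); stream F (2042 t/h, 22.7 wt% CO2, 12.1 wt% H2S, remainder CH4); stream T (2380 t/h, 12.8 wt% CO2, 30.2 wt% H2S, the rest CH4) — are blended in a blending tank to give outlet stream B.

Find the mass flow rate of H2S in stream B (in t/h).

H2S out = H2S in = 185.5×0.235 + 2042×0.121 + 2380×0.302 = 1009.4 t/h.

1009 t/h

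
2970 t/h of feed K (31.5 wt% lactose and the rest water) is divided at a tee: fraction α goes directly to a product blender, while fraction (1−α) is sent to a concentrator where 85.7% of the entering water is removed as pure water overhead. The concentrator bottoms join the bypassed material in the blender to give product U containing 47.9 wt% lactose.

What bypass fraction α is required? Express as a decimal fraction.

0.417

All 2970×0.315 = 935.55 t/h of lactose reaches U, so U = 935.55/0.479 = 1953.1 t/h and vapour = 1016.9 t/h.
The evaporator receives (1−α)·2970 of feed at 0.685 water and removes 0.857 of that water:
0.857×0.685×(1−α)×2970 = 1016.9
(1−α) = 1016.9/1743.5 = 0.5832;  α = 0.4168.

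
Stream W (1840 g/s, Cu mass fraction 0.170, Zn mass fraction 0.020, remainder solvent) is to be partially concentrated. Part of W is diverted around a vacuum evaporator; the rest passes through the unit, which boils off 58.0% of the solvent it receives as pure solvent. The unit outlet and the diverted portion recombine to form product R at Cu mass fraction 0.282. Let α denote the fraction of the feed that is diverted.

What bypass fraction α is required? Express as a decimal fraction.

All 1840×0.170 = 312.8 g/s of Cu reaches R, so R = 312.8/0.282 = 1109.2 g/s and vapour = 730.78 g/s.
The evaporator receives (1−α)·1840 of feed at 0.810 solvent and removes 0.580 of that solvent:
0.580×0.810×(1−α)×1840 = 730.78
(1−α) = 730.78/864.43 = 0.8454;  α = 0.1546.

0.155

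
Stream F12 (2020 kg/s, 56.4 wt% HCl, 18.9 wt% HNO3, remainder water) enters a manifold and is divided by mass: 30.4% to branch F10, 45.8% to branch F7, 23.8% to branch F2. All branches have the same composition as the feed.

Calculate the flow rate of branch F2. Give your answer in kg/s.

Branch F2 flow = 0.238×2020 = 480.76 kg/s.

480.8 kg/s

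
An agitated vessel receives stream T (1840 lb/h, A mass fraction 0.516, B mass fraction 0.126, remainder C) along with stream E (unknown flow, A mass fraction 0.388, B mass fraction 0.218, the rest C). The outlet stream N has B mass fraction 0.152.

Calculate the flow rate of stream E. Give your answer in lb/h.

Let E be the unknown flow. Total out = 1840 + E.
B balance: 231.84 + 0.218·E = 0.152·(1840 + E)
(0.218 − 0.152)·E = 0.152×1840 − 231.84 = 47.84
E = 47.84 / 0.066 = 724.85 lb/h

724.8 lb/h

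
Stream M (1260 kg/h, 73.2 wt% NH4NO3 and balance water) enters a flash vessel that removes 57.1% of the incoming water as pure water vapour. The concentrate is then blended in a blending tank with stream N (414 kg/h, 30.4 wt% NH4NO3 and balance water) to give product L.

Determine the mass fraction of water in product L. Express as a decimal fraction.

0.292

Vapour removed = 0.571×0.268×1260 = 192.82 kg/h; concentrate = 1067.2 kg/h.
water reaching the mixer = 144.86 (from concentrate) + 414×0.696 = 433.01 kg/h.
Product flow = 1067.2 + 414 = 1481.2 kg/h; water fraction = 0.292.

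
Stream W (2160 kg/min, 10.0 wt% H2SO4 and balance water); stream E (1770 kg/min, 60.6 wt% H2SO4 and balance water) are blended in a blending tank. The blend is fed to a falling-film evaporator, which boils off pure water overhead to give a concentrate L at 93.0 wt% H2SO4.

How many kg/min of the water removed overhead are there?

2544 kg/min

H2SO4 entering = 2160×0.100 + 1770×0.606 = 1288.6 kg/min.
All H2SO4 reports to L, so L = 1288.6/0.930 = 1385.6 kg/min.
Total feed = 3930 kg/min; overhead = 3930 − 1385.6 = 2544.4 kg/min.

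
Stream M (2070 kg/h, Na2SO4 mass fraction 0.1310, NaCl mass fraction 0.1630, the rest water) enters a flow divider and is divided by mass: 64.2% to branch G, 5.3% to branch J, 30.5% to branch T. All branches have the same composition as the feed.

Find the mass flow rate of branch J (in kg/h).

109.7 kg/h

Branch J flow = 0.053×2070 = 109.71 kg/h.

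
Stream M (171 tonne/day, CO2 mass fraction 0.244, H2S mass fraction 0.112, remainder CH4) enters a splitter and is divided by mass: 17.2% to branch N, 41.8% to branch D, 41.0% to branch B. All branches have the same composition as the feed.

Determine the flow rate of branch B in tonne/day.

Branch B flow = 0.410×171 = 70.11 tonne/day.

70.11 tonne/day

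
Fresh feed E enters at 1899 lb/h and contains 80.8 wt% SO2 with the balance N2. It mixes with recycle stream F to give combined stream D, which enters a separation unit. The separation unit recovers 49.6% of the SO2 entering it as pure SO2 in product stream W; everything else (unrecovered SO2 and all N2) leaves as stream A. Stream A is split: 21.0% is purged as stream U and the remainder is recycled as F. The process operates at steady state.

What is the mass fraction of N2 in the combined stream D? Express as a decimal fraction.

N2 enters only via E and leaves only via the purge: 1899×0.192 = 0.210×(N2 in A), and the separation unit passes all N2, so N2 in D = N2 in A = 1736.2 lb/h.
SO2 in D: m_A = 1899×0.808 + (1−0.210)·(1−0.496)·m_A, so m_A = 1534.4/0.6018 = 2549.5 lb/h.
D = 2549.5 + 1736.2 = 4285.7 lb/h.
N2 fraction in D = 1736.2/4285.7 = 0.4051.

0.4051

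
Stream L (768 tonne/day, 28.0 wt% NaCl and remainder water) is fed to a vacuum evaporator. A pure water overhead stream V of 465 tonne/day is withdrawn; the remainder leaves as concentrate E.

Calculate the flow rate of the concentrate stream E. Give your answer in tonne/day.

Concentrate = 768 − 465 = 303 tonne/day.

303 tonne/day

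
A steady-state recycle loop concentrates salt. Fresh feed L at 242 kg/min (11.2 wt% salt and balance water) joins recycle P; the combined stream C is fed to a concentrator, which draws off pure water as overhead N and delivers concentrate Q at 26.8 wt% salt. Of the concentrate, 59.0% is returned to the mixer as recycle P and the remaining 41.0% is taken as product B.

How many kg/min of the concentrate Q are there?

246.7 kg/min

Overall salt balance (none leaves overhead): salt in fresh feed = salt in product, i.e. 242×0.112 = (1−0.590)·Q·0.268.
Q = 27.104/(0.268×0.410) = 246.67 kg/min.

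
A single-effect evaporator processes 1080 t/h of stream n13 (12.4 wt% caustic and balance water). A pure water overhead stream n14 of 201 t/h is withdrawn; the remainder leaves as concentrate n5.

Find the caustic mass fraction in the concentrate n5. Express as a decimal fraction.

caustic is not removed: 1080×0.124 = 133.92 t/h of caustic enters n5.
Concentrate = 1080 − 201 = 879 t/h.
Mass fraction = 133.92/879 = 0.1524.

0.1524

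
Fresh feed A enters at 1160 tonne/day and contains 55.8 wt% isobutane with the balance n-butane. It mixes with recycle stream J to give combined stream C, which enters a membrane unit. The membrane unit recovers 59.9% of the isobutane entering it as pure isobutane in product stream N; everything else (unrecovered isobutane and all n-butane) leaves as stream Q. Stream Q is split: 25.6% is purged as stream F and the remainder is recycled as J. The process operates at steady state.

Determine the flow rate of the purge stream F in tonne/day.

607.4 tonne/day

n-butane enters only via A and leaves only via the purge: 1160×0.442 = 0.256×(n-butane in Q), and the membrane unit passes all n-butane, so n-butane in C = n-butane in Q = 2002.8 tonne/day.
isobutane in C: m_A = 1160×0.558 + (1−0.256)·(1−0.599)·m_A, so m_A = 647.28/0.7017 = 922.5 tonne/day.
Q = (1−0.599)×922.5 + 2002.8 = 2372.7 tonne/day.
Purge F = 0.256×2372.7 = 607.42 tonne/day.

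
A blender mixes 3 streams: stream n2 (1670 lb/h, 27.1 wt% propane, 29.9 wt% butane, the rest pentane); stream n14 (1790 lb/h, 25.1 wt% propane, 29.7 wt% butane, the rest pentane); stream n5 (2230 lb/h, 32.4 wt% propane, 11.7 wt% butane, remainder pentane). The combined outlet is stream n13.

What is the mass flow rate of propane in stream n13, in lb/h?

propane out = propane in = 1670×0.271 + 1790×0.251 + 2230×0.324 = 1624.4 lb/h.

1624 lb/h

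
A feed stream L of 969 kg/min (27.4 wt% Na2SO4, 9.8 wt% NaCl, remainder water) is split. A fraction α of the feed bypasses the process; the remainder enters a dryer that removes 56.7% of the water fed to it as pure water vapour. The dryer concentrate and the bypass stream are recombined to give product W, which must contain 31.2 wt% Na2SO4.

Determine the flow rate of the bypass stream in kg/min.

637.6 kg/min

All 969×0.274 = 265.51 kg/min of Na2SO4 reaches W, so W = 265.51/0.312 = 850.98 kg/min and vapour = 118.02 kg/min.
The evaporator receives (1−α)·969 of feed at 0.628 water and removes 0.567 of that water:
0.567×0.628×(1−α)×969 = 118.02
(1−α) = 118.02/345.04 = 0.3420;  α = 0.6580.
Bypass flow = 0.6580×969 = 637.56 kg/min.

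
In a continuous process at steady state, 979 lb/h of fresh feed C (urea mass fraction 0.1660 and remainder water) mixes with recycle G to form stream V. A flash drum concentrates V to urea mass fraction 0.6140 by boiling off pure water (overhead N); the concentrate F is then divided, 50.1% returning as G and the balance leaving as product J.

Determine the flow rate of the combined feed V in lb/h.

Overall urea balance (none leaves overhead): urea in fresh feed = urea in product, i.e. 979×0.166 = (1−0.501)·F·0.614.
F = 162.51/(0.614×0.499) = 530.42 lb/h.
Recycle G = 0.501×530.42 = 265.74 lb/h.
Combined feed V = 979 + 265.74 = 1244.7 lb/h.

1245 lb/h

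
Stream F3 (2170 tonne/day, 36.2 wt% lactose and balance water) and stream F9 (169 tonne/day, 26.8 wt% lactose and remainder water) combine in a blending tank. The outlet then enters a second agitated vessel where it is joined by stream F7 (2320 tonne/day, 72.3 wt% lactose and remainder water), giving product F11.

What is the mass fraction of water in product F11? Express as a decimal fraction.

0.462

Overall, product flow = 4659 tonne/day.
water in = 2170×0.638 + 169×0.732 + 2320×0.277 = 2150.8 tonne/day.
water fraction in F11 = 0.462.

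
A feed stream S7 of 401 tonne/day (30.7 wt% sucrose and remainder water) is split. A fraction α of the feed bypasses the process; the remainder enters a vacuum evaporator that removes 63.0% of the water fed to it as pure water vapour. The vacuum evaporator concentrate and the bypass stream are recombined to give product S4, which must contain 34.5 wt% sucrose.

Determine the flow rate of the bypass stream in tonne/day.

All 401×0.307 = 123.11 tonne/day of sucrose reaches S4, so S4 = 123.11/0.345 = 356.83 tonne/day and vapour = 44.168 tonne/day.
The evaporator receives (1−α)·401 of feed at 0.693 water and removes 0.630 of that water:
0.630×0.693×(1−α)×401 = 44.168
(1−α) = 44.168/175.07 = 0.2523;  α = 0.7477.
Bypass flow = 0.7477×401 = 299.83 tonne/day.

299.8 tonne/day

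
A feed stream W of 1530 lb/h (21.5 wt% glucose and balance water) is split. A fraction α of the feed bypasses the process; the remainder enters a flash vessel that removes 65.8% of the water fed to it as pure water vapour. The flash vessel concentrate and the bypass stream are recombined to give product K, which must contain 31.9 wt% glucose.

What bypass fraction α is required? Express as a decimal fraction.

0.369

All 1530×0.215 = 328.95 lb/h of glucose reaches K, so K = 328.95/0.319 = 1031.2 lb/h and vapour = 498.81 lb/h.
The evaporator receives (1−α)·1530 of feed at 0.785 water and removes 0.658 of that water:
0.658×0.785×(1−α)×1530 = 498.81
(1−α) = 498.81/790.29 = 0.6312;  α = 0.3688.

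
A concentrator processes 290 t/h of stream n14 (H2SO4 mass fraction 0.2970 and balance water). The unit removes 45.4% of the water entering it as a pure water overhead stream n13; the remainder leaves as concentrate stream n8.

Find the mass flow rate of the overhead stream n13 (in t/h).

water entering = 290×0.703 = 203.87 t/h; overhead removed = 0.454×203.87 = 92.557 t/h.

92.56 t/h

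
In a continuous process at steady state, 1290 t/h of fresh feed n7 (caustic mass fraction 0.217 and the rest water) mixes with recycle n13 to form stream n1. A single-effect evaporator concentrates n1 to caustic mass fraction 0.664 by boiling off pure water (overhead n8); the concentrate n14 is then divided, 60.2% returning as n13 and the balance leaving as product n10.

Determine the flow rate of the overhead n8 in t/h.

Overall caustic balance (none leaves overhead): caustic in fresh feed = caustic in product, i.e. 1290×0.217 = (1−0.602)·n14·0.664.
n14 = 279.93/(0.664×0.398) = 1059.2 t/h.
Recycle n13 = 0.602×1059.2 = 637.67 t/h.
Combined feed n1 = 1290 + 637.67 = 1927.7 t/h.
Overhead n8 = n1 − n14 = 1927.7 − 1059.2 = 868.42 t/h.

868.4 t/h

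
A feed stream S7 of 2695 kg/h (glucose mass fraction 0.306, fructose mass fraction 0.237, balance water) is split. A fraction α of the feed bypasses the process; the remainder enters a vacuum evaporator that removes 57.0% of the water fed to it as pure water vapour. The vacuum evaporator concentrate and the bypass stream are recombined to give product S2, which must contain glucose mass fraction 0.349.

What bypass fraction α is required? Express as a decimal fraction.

All 2695×0.306 = 824.67 kg/h of glucose reaches S2, so S2 = 824.67/0.349 = 2363 kg/h and vapour = 332.05 kg/h.
The evaporator receives (1−α)·2695 of feed at 0.457 water and removes 0.570 of that water:
0.570×0.457×(1−α)×2695 = 332.05
(1−α) = 332.05/702.02 = 0.4730;  α = 0.5270.

0.527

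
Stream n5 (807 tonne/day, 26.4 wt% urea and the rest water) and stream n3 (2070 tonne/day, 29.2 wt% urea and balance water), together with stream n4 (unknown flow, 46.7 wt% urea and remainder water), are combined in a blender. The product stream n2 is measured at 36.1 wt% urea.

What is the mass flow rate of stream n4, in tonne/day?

2086 tonne/day

Let n4 be the unknown flow. Total out = 2877 + n4.
urea balance: 817.49 + 0.467·n4 = 0.361·(2877 + n4)
(0.467 − 0.361)·n4 = 0.361×2877 − 817.49 = 221.11
n4 = 221.11 / 0.106 = 2085.9 tonne/day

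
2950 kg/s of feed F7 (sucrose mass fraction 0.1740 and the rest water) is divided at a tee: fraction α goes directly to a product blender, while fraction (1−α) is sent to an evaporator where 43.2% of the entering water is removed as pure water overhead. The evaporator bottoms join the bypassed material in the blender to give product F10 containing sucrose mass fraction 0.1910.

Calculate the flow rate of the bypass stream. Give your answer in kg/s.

All 2950×0.174 = 513.3 kg/s of sucrose reaches F10, so F10 = 513.3/0.191 = 2687.4 kg/s and vapour = 262.57 kg/s.
The evaporator receives (1−α)·2950 of feed at 0.826 water and removes 0.432 of that water:
0.432×0.826×(1−α)×2950 = 262.57
(1−α) = 262.57/1052.7 = 0.2494;  α = 0.7506.
Bypass flow = 0.7506×2950 = 2214.2 kg/s.

2214 kg/s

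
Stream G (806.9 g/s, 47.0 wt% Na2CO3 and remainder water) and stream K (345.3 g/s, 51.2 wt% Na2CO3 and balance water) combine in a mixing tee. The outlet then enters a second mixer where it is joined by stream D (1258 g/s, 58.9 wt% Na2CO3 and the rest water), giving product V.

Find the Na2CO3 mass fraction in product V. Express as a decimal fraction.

Overall, product flow = 2410.2 g/s.
Na2CO3 in = 806.9×0.470 + 345.3×0.512 + 1258×0.589 = 1297 g/s.
Na2CO3 fraction in V = 0.538.

0.538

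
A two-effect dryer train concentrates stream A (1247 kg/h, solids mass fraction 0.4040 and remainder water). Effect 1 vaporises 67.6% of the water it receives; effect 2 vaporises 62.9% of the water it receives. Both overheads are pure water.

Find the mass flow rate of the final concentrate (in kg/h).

water in feed = 1247×0.596 = 743.21 kg/h.
After stage 1: water left = (1−0.676)×743.21 = 240.8; stream total = 744.59 kg/h.
After stage 2: water left = (1−0.629)×240.8 = 89.337; final concentrate = 593.13 kg/h.

593.1 kg/h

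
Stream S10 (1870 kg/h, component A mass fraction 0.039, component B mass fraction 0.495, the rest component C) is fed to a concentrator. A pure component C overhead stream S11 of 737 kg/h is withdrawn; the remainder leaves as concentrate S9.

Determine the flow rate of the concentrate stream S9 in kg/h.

1133 kg/h

Concentrate = 1870 − 737 = 1133 kg/h.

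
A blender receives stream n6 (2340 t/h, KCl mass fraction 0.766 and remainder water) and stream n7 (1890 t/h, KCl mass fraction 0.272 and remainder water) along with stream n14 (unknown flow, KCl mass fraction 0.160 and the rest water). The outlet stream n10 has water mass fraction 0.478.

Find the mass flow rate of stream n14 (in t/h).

272 t/h

Let n14 be the unknown flow. Total out = 4230 + n14.
water balance: 1923.5 + 0.840·n14 = 0.478·(4230 + n14)
(0.840 − 0.478)·n14 = 0.478×4230 − 1923.5 = 98.46
n14 = 98.46 / 0.362 = 271.99 t/h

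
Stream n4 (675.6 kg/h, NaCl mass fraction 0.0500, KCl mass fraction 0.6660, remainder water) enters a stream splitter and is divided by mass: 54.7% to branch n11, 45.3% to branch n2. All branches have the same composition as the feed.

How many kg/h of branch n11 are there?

369.6 kg/h

Branch n11 flow = 0.547×675.6 = 369.55 kg/h.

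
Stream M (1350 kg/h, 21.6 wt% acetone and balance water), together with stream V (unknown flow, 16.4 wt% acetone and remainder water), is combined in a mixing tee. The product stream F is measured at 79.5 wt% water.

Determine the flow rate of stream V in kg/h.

Let V be the unknown flow. Total out = 1350 + V.
water balance: 1058.4 + 0.836·V = 0.795·(1350 + V)
(0.836 − 0.795)·V = 0.795×1350 − 1058.4 = 14.85
V = 14.85 / 0.041 = 362.2 kg/h

362.2 kg/h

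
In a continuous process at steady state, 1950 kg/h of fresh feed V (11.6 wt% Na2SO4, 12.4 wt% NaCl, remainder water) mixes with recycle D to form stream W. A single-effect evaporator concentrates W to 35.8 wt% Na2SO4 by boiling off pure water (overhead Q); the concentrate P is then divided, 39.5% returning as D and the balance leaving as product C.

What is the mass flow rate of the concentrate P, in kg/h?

1044 kg/h

Overall Na2SO4 balance (none leaves overhead): Na2SO4 in fresh feed = Na2SO4 in product, i.e. 1950×0.116 = (1−0.395)·P·0.358.
P = 226.2/(0.358×0.605) = 1044.4 kg/h.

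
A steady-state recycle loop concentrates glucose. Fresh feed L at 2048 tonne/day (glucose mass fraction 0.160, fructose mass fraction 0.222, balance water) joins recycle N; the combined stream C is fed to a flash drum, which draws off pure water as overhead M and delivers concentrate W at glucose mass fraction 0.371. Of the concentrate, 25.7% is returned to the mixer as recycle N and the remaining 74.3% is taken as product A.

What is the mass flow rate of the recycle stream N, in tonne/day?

Overall glucose balance (none leaves overhead): glucose in fresh feed = glucose in product, i.e. 2048×0.160 = (1−0.257)·W·0.371.
W = 327.68/(0.371×0.743) = 1188.7 tonne/day.
Recycle N = 0.257×1188.7 = 305.51 tonne/day.

305.5 tonne/day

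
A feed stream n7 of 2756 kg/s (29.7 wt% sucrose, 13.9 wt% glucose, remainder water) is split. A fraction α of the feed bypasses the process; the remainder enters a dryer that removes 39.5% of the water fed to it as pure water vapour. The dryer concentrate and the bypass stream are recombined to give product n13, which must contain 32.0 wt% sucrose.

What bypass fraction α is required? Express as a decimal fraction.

0.677

All 2756×0.297 = 818.53 kg/s of sucrose reaches n13, so n13 = 818.53/0.320 = 2557.9 kg/s and vapour = 198.09 kg/s.
The evaporator receives (1−α)·2756 of feed at 0.564 water and removes 0.395 of that water:
0.395×0.564×(1−α)×2756 = 198.09
(1−α) = 198.09/613.98 = 0.3226;  α = 0.6774.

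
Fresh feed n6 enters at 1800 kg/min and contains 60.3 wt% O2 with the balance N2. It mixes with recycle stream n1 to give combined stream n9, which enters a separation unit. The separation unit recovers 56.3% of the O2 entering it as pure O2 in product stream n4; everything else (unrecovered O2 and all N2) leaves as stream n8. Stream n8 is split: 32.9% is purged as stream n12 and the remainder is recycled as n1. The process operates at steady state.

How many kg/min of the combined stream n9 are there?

3708 kg/min

N2 enters only via n6 and leaves only via the purge: 1800×0.397 = 0.329×(N2 in n8), and the separation unit passes all N2, so N2 in n9 = N2 in n8 = 2172 kg/min.
O2 in n9: m_A = 1800×0.603 + (1−0.329)·(1−0.563)·m_A, so m_A = 1085.4/0.7068 = 1535.7 kg/min.
n9 = 1535.7 + 2172 = 3707.7 kg/min.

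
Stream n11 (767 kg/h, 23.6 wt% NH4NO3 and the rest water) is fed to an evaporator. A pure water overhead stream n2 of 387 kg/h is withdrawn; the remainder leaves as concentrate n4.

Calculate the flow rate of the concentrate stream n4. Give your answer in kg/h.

380 kg/h

Concentrate = 767 − 387 = 380 kg/h.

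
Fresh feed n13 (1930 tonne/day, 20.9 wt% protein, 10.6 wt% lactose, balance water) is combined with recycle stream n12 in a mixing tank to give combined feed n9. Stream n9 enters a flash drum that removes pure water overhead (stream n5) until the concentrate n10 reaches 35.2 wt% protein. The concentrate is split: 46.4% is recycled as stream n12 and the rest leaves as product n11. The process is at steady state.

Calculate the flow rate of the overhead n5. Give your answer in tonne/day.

Overall protein balance (none leaves overhead): protein in fresh feed = protein in product, i.e. 1930×0.209 = (1−0.464)·n10·0.352.
n10 = 403.37/(0.352×0.536) = 2137.9 tonne/day.
Recycle n12 = 0.464×2137.9 = 992.01 tonne/day.
Combined feed n9 = 1930 + 992.01 = 2922 tonne/day.
Overhead n5 = n9 − n10 = 2922 − 2137.9 = 784.06 tonne/day.

784.1 tonne/day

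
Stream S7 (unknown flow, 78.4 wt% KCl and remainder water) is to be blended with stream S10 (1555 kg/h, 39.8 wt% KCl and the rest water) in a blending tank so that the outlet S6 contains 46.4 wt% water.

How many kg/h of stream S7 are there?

Let S7 be the unknown flow. Total out = 1555 + S7.
water balance: 936.11 + 0.216·S7 = 0.464·(1555 + S7)
(0.216 − 0.464)·S7 = 0.464×1555 − 936.11 = -214.59
S7 = -214.59 / -0.248 = 865.28 kg/h

865.3 kg/h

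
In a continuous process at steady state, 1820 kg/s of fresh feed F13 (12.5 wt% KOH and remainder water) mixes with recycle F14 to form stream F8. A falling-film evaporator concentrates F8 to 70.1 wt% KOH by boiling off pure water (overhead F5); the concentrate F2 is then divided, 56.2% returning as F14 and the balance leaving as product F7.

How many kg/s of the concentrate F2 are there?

741 kg/s

Overall KOH balance (none leaves overhead): KOH in fresh feed = KOH in product, i.e. 1820×0.125 = (1−0.562)·F2·0.701.
F2 = 227.5/(0.701×0.438) = 740.95 kg/s.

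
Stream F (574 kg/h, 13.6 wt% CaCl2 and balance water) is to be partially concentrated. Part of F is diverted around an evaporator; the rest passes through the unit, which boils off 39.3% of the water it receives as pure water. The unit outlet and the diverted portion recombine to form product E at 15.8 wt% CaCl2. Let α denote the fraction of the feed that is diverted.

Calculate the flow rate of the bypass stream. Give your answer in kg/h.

All 574×0.136 = 78.064 kg/h of CaCl2 reaches E, so E = 78.064/0.158 = 494.08 kg/h and vapour = 79.924 kg/h.
The evaporator receives (1−α)·574 of feed at 0.864 water and removes 0.393 of that water:
0.393×0.864×(1−α)×574 = 79.924
(1−α) = 79.924/194.9 = 0.4101;  α = 0.5899.
Bypass flow = 0.5899×574 = 338.62 kg/h.

338.6 kg/h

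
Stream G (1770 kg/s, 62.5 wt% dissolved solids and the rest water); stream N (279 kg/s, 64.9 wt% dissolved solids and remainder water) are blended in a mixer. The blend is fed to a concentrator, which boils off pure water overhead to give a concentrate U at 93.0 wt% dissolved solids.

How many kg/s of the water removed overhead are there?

dissolved solids entering = 1770×0.625 + 279×0.649 = 1287.3 kg/s.
All dissolved solids reports to U, so U = 1287.3/0.930 = 1384.2 kg/s.
Total feed = 2049 kg/s; overhead = 2049 − 1384.2 = 664.78 kg/s.

664.8 kg/s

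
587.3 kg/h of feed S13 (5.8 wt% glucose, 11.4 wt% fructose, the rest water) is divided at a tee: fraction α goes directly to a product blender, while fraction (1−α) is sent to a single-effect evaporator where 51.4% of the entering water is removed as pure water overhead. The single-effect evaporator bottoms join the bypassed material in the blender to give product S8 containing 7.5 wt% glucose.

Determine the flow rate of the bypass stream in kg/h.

All 587.3×0.058 = 34.063 kg/h of glucose reaches S8, so S8 = 34.063/0.075 = 454.18 kg/h and vapour = 133.12 kg/h.
The evaporator receives (1−α)·587.3 of feed at 0.828 water and removes 0.514 of that water:
0.514×0.828×(1−α)×587.3 = 133.12
(1−α) = 133.12/249.95 = 0.5326;  α = 0.4674.
Bypass flow = 0.4674×587.3 = 274.51 kg/h.

274.5 kg/h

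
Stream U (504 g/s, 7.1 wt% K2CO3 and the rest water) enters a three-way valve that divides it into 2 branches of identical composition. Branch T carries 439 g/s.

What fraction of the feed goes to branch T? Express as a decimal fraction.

Fraction to T = 439/504 = 0.8710.

0.871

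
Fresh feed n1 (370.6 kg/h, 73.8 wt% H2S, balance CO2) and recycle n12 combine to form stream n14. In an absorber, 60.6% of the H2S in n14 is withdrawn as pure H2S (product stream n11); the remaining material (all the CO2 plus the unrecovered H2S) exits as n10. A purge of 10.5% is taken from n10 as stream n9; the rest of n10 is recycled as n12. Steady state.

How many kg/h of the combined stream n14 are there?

CO2 enters only via n1 and leaves only via the purge: 370.6×0.262 = 0.105×(CO2 in n10), and the absorber passes all CO2, so CO2 in n14 = CO2 in n10 = 924.74 kg/h.
H2S in n14: m_A = 370.6×0.738 + (1−0.105)·(1−0.606)·m_A, so m_A = 273.5/0.6474 = 422.48 kg/h.
n14 = 422.48 + 924.74 = 1347.2 kg/h.

1347 kg/h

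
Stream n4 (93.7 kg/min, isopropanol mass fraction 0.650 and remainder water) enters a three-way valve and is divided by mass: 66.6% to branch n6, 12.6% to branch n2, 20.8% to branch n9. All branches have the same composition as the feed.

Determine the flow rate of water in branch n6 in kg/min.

21.84 kg/min

Branch n6 total = 0.666×93.7 = 62.404 kg/min.
water in n6 = 0.350×62.404 = 21.841 kg/min.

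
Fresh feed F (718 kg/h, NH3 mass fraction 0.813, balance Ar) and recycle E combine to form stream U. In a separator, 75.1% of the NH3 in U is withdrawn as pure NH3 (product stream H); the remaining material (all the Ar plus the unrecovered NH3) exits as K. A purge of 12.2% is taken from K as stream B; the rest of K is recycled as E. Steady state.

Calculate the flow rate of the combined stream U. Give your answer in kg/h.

Ar enters only via F and leaves only via the purge: 718×0.187 = 0.122×(Ar in K), and the separator passes all Ar, so Ar in U = Ar in K = 1100.5 kg/h.
NH3 in U: m_A = 718×0.813 + (1−0.122)·(1−0.751)·m_A, so m_A = 583.73/0.7814 = 747.06 kg/h.
U = 747.06 + 1100.5 = 1847.6 kg/h.

1848 kg/h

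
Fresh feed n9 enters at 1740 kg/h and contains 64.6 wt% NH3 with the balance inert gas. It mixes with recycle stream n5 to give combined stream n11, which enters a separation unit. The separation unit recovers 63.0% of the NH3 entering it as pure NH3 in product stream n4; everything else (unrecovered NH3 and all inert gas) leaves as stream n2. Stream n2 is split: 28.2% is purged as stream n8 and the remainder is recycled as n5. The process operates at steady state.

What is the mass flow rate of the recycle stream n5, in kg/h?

inert gas enters only via n9 and leaves only via the purge: 1740×0.354 = 0.282×(inert gas in n2), and the separation unit passes all inert gas, so inert gas in n11 = inert gas in n2 = 2184.3 kg/h.
NH3 in n11: m_A = 1740×0.646 + (1−0.282)·(1−0.630)·m_A, so m_A = 1124/0.7343 = 1530.7 kg/h.
n2 = (1−0.630)×1530.7 + 2184.3 = 2750.6 kg/h.
Recycle n5 = (1−0.282)×2750.6 = 1974.9 kg/h.

1975 kg/h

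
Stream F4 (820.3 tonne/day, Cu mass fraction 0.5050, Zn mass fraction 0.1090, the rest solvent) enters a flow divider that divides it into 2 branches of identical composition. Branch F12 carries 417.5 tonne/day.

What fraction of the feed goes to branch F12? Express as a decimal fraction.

0.509

Fraction to F12 = 417.5/820.3 = 0.5090.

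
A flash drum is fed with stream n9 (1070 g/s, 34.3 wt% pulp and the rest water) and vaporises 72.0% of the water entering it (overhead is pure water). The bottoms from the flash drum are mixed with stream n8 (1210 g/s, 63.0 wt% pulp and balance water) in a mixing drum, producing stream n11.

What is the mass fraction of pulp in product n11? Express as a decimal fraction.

0.637

Vapour removed = 0.720×0.657×1070 = 506.15 g/s; concentrate = 563.85 g/s.
pulp reaching the mixer = 367.01 (from concentrate) + 1210×0.630 = 1129.3 g/s.
Product flow = 563.85 + 1210 = 1773.8 g/s; pulp fraction = 0.637.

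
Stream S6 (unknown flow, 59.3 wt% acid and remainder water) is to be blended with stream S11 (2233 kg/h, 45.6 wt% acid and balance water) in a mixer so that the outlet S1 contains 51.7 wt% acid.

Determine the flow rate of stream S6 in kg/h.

Let S6 be the unknown flow. Total out = 2233 + S6.
acid balance: 1018.2 + 0.593·S6 = 0.517·(2233 + S6)
(0.593 − 0.517)·S6 = 0.517×2233 − 1018.2 = 136.21
S6 = 136.21 / 0.076 = 1792.3 kg/h

1792 kg/h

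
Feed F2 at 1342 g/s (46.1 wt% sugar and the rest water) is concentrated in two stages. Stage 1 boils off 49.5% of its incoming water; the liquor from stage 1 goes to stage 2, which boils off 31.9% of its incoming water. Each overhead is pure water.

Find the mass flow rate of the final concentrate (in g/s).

867.4 g/s

water in feed = 1342×0.539 = 723.34 g/s.
After stage 1: water left = (1−0.495)×723.34 = 365.29; stream total = 983.95 g/s.
After stage 2: water left = (1−0.319)×365.29 = 248.76; final concentrate = 867.42 g/s.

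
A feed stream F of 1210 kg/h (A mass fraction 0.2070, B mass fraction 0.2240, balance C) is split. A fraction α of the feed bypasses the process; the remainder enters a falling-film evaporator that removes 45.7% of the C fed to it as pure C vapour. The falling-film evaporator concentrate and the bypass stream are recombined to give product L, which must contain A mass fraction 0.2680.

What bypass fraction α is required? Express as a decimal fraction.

0.125

All 1210×0.207 = 250.47 kg/h of A reaches L, so L = 250.47/0.268 = 934.59 kg/h and vapour = 275.41 kg/h.
The evaporator receives (1−α)·1210 of feed at 0.569 C and removes 0.457 of that C:
0.457×0.569×(1−α)×1210 = 275.41
(1−α) = 275.41/314.64 = 0.8753;  α = 0.1247.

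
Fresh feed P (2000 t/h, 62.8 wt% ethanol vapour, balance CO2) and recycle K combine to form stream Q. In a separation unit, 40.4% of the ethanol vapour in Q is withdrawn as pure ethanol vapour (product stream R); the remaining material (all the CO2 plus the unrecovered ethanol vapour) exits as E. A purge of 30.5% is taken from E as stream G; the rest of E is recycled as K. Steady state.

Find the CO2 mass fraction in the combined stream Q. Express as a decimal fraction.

0.532

CO2 enters only via P and leaves only via the purge: 2000×0.372 = 0.305×(CO2 in E), and the separation unit passes all CO2, so CO2 in Q = CO2 in E = 2439.3 t/h.
ethanol vapour in Q: m_A = 2000×0.628 + (1−0.305)·(1−0.404)·m_A, so m_A = 1256/0.5858 = 2144.1 t/h.
Q = 2144.1 + 2439.3 = 4583.5 t/h.
CO2 fraction in Q = 2439.3/4583.5 = 0.532.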